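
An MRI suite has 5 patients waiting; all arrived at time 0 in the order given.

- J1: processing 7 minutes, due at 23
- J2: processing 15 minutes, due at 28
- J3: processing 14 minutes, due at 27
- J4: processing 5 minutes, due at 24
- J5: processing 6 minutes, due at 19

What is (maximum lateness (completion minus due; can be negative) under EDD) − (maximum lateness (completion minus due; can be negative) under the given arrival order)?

EDD (increasing due date): J5 J1 J4 J3 J2.
J5: 0→6, due 19, lateness -13
J1: 6→13, due 23, lateness -10
J4: 13→18, due 24, lateness -6
J3: 18→32, due 27, lateness 5
J2: 32→47, due 28, lateness 19
Maximum = 19.
FIFO (arrival order): J1 J2 J3 J4 J5.
J1: 0→7, due 23, lateness -16
J2: 7→22, due 28, lateness -6
J3: 22→36, due 27, lateness 9
J4: 36→41, due 24, lateness 17
J5: 41→47, due 19, lateness 28
Maximum = 28.
Difference = 19 − 28 = -9.

-9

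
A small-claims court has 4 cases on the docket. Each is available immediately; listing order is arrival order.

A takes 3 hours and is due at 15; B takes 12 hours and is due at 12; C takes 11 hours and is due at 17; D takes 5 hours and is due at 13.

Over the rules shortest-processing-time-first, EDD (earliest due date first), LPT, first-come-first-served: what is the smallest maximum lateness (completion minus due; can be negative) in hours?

SPT (increasing processing time): A D C B.
A: 0→3, due 15, lateness -12
D: 3→8, due 13, lateness -5
C: 8→19, due 17, lateness 2
B: 19→31, due 12, lateness 19
Maximum = 19.
EDD (increasing due date): B D A C.
B: 0→12, due 12, lateness 0
D: 12→17, due 13, lateness 4
A: 17→20, due 15, lateness 5
C: 20→31, due 17, lateness 14
Maximum = 14.
LPT (decreasing processing time): B C D A.
B: 0→12, due 12, lateness 0
C: 12→23, due 17, lateness 6
D: 23→28, due 13, lateness 15
A: 28→31, due 15, lateness 16
Maximum = 16.
FIFO (arrival order): A B C D.
A: 0→3, due 15, lateness -12
B: 3→15, due 12, lateness 3
C: 15→26, due 17, lateness 9
D: 26→31, due 13, lateness 18
Maximum = 18.
SPT 19, EDD 14, LPT 16, FIFO 18 → minimum 14.

14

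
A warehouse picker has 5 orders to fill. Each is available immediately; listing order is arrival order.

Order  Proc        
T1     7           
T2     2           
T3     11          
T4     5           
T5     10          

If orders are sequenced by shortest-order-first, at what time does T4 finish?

SPT (increasing processing time): T2 T4 T1 T5 T3.
T2: 0→2
T4: 2→7

7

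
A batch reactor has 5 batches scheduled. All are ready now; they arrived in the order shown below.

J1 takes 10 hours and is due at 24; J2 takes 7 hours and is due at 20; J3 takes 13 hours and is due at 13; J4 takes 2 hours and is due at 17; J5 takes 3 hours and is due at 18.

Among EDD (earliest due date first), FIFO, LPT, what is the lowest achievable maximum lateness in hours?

11

EDD (increasing due date): J3 J4 J5 J2 J1.
J3: 0→13, due 13, lateness 0
J4: 13→15, due 17, lateness -2
J5: 15→18, due 18, lateness 0
J2: 18→25, due 20, lateness 5
J1: 25→35, due 24, lateness 11
Maximum = 11.
FIFO (arrival order): J1 J2 J3 J4 J5.
J1: 0→10, due 24, lateness -14
J2: 10→17, due 20, lateness -3
J3: 17→30, due 13, lateness 17
J4: 30→32, due 17, lateness 15
J5: 32→35, due 18, lateness 17
Maximum = 17.
LPT (decreasing processing time): J3 J1 J2 J5 J4.
J3: 0→13, due 13, lateness 0
J1: 13→23, due 24, lateness -1
J2: 23→30, due 20, lateness 10
J5: 30→33, due 18, lateness 15
J4: 33→35, due 17, lateness 18
Maximum = 18.
EDD 11, FIFO 17, LPT 18 → minimum 11.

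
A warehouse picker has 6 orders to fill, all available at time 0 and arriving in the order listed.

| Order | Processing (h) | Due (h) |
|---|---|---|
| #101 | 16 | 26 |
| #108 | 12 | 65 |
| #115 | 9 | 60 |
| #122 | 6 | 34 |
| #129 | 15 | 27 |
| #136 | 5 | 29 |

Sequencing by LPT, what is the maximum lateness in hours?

LPT (decreasing processing time): #101 #129 #108 #115 #122 #136.
#101: 0→16, due 26, lateness -10
#129: 16→31, due 27, lateness 4
#108: 31→43, due 65, lateness -22
#115: 43→52, due 60, lateness -8
#122: 52→58, due 34, lateness 24
#136: 58→63, due 29, lateness 34
Maximum = 34.

34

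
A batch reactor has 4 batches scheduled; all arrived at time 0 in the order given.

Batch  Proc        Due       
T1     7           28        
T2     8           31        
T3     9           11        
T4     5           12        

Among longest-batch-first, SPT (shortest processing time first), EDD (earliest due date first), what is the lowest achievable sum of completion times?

66

LPT (decreasing processing time): T3 T2 T1 T4.
T3: 0→9
T2: 9→17
T1: 17→24
T4: 24→29
Sum = 9+17+24+29 = 79.
SPT (increasing processing time): T4 T1 T2 T3.
T4: 0→5
T1: 5→12
T2: 12→20
T3: 20→29
Sum = 5+12+20+29 = 66.
EDD (increasing due date): T3 T4 T1 T2.
T3: 0→9
T4: 9→14
T1: 14→21
T2: 21→29
Sum = 9+14+21+29 = 73.
LPT 79, SPT 66, EDD 73 → minimum 66.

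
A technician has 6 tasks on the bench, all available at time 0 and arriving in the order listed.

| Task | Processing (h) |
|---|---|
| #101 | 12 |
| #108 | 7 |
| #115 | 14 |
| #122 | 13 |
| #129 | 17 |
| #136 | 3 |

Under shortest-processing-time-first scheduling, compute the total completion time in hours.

185

SPT (increasing processing time): #136 #108 #101 #122 #115 #129.
#136: 0→3
#108: 3→10
#101: 10→22
#122: 22→35
#115: 35→49
#129: 49→66
Sum = 3+10+22+35+49+66 = 185.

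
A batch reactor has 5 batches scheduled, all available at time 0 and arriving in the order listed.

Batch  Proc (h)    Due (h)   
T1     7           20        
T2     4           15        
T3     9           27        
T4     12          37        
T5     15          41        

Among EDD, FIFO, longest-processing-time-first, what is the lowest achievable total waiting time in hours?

EDD (increasing due date): T2 T1 T3 T4 T5.
T2: waits 0, runs 0→4
T1: waits 4, runs 4→11
T3: waits 11, runs 11→20
T4: waits 20, runs 20→32
T5: waits 32, runs 32→47
Sum = 0+4+11+20+32 = 67.
FIFO (arrival order): T1 T2 T3 T4 T5.
T1: waits 0, runs 0→7
T2: waits 7, runs 7→11
T3: waits 11, runs 11→20
T4: waits 20, runs 20→32
T5: waits 32, runs 32→47
Sum = 0+7+11+20+32 = 70.
LPT (decreasing processing time): T5 T4 T3 T1 T2.
T5: waits 0, runs 0→15
T4: waits 15, runs 15→27
T3: waits 27, runs 27→36
T1: waits 36, runs 36→43
T2: waits 43, runs 43→47
Sum = 0+15+27+36+43 = 121.
EDD 67, FIFO 70, LPT 121 → minimum 67.

67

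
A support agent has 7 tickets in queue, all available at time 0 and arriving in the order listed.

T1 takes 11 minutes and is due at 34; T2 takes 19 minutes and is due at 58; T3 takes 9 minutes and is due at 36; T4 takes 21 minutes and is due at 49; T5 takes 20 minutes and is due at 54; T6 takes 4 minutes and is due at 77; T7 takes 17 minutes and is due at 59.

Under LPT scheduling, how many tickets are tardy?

LPT (decreasing processing time): T4 T5 T2 T7 T1 T3 T6.
T4: 0→21, due 49, tardiness 0
T5: 21→41, due 54, tardiness 0
T2: 41→60, due 58, tardiness 2
T7: 60→77, due 59, tardiness 18
T1: 77→88, due 34, tardiness 54
T3: 88→97, due 36, tardiness 61
T6: 97→101, due 77, tardiness 24
Late tickets: 5.

5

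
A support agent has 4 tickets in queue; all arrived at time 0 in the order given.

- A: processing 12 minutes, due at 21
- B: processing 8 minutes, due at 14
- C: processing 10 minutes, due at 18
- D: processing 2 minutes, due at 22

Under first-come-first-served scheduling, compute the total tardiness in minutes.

28

FIFO (arrival order): A B C D.
A: 0→12, due 21, tardiness 0
B: 12→20, due 14, tardiness 6
C: 20→30, due 18, tardiness 12
D: 30→32, due 22, tardiness 10
Sum = 0+6+12+10 = 28.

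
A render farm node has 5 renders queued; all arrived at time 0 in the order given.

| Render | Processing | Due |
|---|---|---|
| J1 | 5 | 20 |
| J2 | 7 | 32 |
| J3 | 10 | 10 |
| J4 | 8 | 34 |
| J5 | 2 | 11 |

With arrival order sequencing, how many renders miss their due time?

FIFO (arrival order): J1 J2 J3 J4 J5.
J1: 0→5, due 20, tardiness 0
J2: 5→12, due 32, tardiness 0
J3: 12→22, due 10, tardiness 12
J4: 22→30, due 34, tardiness 0
J5: 30→32, due 11, tardiness 21
Late renders: 2.

2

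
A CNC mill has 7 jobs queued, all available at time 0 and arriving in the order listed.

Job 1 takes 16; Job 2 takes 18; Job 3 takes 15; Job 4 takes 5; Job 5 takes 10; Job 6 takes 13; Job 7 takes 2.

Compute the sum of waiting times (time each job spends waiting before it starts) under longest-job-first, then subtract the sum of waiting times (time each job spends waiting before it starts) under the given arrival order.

LPT (decreasing processing time): Job 2 Job 1 Job 3 Job 6 Job 5 Job 4 Job 7.
Job 2: waits 0, runs 0→18
Job 1: waits 18, runs 18→34
Job 3: waits 34, runs 34→49
Job 6: waits 49, runs 49→62
Job 5: waits 62, runs 62→72
Job 4: waits 72, runs 72→77
Job 7: waits 77, runs 77→79
Sum = 0+18+34+49+62+72+77 = 312.
FIFO (arrival order): Job 1 Job 2 Job 3 Job 4 Job 5 Job 6 Job 7.
Job 1: waits 0, runs 0→16
Job 2: waits 16, runs 16→34
Job 3: waits 34, runs 34→49
Job 4: waits 49, runs 49→54
Job 5: waits 54, runs 54→64
Job 6: waits 64, runs 64→77
Job 7: waits 77, runs 77→79
Sum = 0+16+34+49+54+64+77 = 294.
Difference = 312 − 294 = 18.

18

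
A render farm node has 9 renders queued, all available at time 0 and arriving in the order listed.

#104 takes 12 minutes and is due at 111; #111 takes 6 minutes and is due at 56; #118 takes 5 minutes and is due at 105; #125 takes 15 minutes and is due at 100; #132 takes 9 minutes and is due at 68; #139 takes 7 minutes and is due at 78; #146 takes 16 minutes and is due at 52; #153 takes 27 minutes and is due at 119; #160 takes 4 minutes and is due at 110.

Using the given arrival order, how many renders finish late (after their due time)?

FIFO (arrival order): #104 #111 #118 #125 #132 #139 #146 #153 #160.
#104: 0→12, due 111, tardiness 0
#111: 12→18, due 56, tardiness 0
#118: 18→23, due 105, tardiness 0
#125: 23→38, due 100, tardiness 0
#132: 38→47, due 68, tardiness 0
#139: 47→54, due 78, tardiness 0
#146: 54→70, due 52, tardiness 18
#153: 70→97, due 119, tardiness 0
#160: 97→101, due 110, tardiness 0
Late renders: 1.

1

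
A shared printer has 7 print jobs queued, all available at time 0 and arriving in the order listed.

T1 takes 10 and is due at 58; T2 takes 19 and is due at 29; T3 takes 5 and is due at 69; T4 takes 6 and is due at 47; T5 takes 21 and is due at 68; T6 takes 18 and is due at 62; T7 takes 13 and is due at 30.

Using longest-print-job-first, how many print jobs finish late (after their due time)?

5

LPT (decreasing processing time): T5 T2 T6 T7 T1 T4 T3.
T5: 0→21, due 68, tardiness 0
T2: 21→40, due 29, tardiness 11
T6: 40→58, due 62, tardiness 0
T7: 58→71, due 30, tardiness 41
T1: 71→81, due 58, tardiness 23
T4: 81→87, due 47, tardiness 40
T3: 87→92, due 69, tardiness 23
Late print jobs: 5.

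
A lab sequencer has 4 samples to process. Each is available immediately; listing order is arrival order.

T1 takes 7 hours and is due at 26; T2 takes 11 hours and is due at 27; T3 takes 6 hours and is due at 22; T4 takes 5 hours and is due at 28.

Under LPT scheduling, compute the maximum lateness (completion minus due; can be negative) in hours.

LPT (decreasing processing time): T2 T1 T3 T4.
T2: 0→11, due 27, lateness -16
T1: 11→18, due 26, lateness -8
T3: 18→24, due 22, lateness 2
T4: 24→29, due 28, lateness 1
Maximum = 2.

2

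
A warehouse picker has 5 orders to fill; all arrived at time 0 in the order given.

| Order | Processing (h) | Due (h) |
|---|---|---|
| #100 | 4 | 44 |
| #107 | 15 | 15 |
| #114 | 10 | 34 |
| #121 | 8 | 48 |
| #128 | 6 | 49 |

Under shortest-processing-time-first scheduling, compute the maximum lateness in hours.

SPT (increasing processing time): #100 #128 #121 #114 #107.
#100: 0→4, due 44, lateness -40
#128: 4→10, due 49, lateness -39
#121: 10→18, due 48, lateness -30
#114: 18→28, due 34, lateness -6
#107: 28→43, due 15, lateness 28
Maximum = 28.

28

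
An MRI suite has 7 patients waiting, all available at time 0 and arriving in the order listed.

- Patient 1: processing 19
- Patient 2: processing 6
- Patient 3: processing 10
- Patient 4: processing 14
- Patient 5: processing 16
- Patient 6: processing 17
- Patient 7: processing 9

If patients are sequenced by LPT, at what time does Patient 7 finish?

LPT (decreasing processing time): Patient 1 Patient 6 Patient 5 Patient 4 Patient 3 Patient 7 Patient 2.
Patient 1: 0→19
Patient 6: 19→36
Patient 5: 36→52
Patient 4: 52→66
Patient 3: 66→76
Patient 7: 76→85

85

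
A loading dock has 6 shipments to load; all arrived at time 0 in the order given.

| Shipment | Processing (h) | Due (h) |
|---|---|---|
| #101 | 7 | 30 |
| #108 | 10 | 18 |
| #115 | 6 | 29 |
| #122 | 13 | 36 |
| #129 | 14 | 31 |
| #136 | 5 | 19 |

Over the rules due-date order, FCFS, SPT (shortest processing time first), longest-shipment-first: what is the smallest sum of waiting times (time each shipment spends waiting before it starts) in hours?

103

EDD (increasing due date): #108 #136 #115 #101 #129 #122.
#108: waits 0, runs 0→10
#136: waits 10, runs 10→15
#115: waits 15, runs 15→21
#101: waits 21, runs 21→28
#129: waits 28, runs 28→42
#122: waits 42, runs 42→55
Sum = 0+10+15+21+28+42 = 116.
FIFO (arrival order): #101 #108 #115 #122 #129 #136.
#101: waits 0, runs 0→7
#108: waits 7, runs 7→17
#115: waits 17, runs 17→23
#122: waits 23, runs 23→36
#129: waits 36, runs 36→50
#136: waits 50, runs 50→55
Sum = 0+7+17+23+36+50 = 133.
SPT (increasing processing time): #136 #115 #101 #108 #122 #129.
#136: waits 0, runs 0→5
#115: waits 5, runs 5→11
#101: waits 11, runs 11→18
#108: waits 18, runs 18→28
#122: waits 28, runs 28→41
#129: waits 41, runs 41→55
Sum = 0+5+11+18+28+41 = 103.
LPT (decreasing processing time): #129 #122 #108 #101 #115 #136.
#129: waits 0, runs 0→14
#122: waits 14, runs 14→27
#108: waits 27, runs 27→37
#101: waits 37, runs 37→44
#115: waits 44, runs 44→50
#136: waits 50, runs 50→55
Sum = 0+14+27+37+44+50 = 172.
EDD 116, FIFO 133, SPT 103, LPT 172 → minimum 103.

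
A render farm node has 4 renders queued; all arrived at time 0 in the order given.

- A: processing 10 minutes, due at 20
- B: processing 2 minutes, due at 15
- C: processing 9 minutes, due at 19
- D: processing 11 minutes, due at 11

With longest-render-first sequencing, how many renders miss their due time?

3

LPT (decreasing processing time): D A C B.
D: 0→11, due 11, tardiness 0
A: 11→21, due 20, tardiness 1
C: 21→30, due 19, tardiness 11
B: 30→32, due 15, tardiness 17
Late renders: 3.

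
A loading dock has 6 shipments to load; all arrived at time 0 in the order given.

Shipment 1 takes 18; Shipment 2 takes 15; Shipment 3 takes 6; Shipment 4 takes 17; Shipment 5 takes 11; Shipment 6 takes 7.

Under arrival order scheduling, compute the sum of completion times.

FIFO (arrival order): Shipment 1 Shipment 2 Shipment 3 Shipment 4 Shipment 5 Shipment 6.
Shipment 1: 0→18
Shipment 2: 18→33
Shipment 3: 33→39
Shipment 4: 39→56
Shipment 5: 56→67
Shipment 6: 67→74
Sum = 18+33+39+56+67+74 = 287.

287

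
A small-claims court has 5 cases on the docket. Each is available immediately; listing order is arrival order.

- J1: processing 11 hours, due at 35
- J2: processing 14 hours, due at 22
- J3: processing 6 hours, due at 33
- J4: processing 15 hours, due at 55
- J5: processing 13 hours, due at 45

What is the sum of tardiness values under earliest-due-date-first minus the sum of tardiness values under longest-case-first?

EDD (increasing due date): J2 J3 J1 J5 J4.
J2: 0→14, due 22, tardiness 0
J3: 14→20, due 33, tardiness 0
J1: 20→31, due 35, tardiness 0
J5: 31→44, due 45, tardiness 0
J4: 44→59, due 55, tardiness 4
Sum = 0+0+0+0+4 = 4.
LPT (decreasing processing time): J4 J2 J5 J1 J3.
J4: 0→15, due 55, tardiness 0
J2: 15→29, due 22, tardiness 7
J5: 29→42, due 45, tardiness 0
J1: 42→53, due 35, tardiness 18
J3: 53→59, due 33, tardiness 26
Sum = 0+7+0+18+26 = 51.
Difference = 4 − 51 = -47.

-47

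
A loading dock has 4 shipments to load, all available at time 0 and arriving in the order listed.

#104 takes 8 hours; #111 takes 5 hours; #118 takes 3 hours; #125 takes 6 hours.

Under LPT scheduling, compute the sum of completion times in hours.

63

LPT (decreasing processing time): #104 #125 #111 #118.
#104: 0→8
#125: 8→14
#111: 14→19
#118: 19→22
Sum = 8+14+19+22 = 63.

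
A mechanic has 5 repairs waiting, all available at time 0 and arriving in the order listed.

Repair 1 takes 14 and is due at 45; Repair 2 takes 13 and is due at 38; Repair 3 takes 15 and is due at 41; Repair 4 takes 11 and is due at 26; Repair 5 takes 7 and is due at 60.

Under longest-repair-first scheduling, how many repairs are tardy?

2

LPT (decreasing processing time): Repair 3 Repair 1 Repair 2 Repair 4 Repair 5.
Repair 3: 0→15, due 41, tardiness 0
Repair 1: 15→29, due 45, tardiness 0
Repair 2: 29→42, due 38, tardiness 4
Repair 4: 42→53, due 26, tardiness 27
Repair 5: 53→60, due 60, tardiness 0
Late repairs: 2.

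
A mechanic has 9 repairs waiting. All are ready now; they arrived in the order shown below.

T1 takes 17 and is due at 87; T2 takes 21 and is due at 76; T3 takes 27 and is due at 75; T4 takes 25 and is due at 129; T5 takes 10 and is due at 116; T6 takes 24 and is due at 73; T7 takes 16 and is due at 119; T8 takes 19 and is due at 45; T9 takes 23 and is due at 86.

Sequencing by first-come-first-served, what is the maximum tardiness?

FIFO (arrival order): T1 T2 T3 T4 T5 T6 T7 T8 T9.
T1: 0→17, due 87, tardiness 0
T2: 17→38, due 76, tardiness 0
T3: 38→65, due 75, tardiness 0
T4: 65→90, due 129, tardiness 0
T5: 90→100, due 116, tardiness 0
T6: 100→124, due 73, tardiness 51
T7: 124→140, due 119, tardiness 21
T8: 140→159, due 45, tardiness 114
T9: 159→182, due 86, tardiness 96
Maximum = 114.

114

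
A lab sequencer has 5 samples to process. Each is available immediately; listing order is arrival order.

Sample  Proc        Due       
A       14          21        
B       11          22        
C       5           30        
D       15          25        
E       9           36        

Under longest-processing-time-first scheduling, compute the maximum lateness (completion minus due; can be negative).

24

LPT (decreasing processing time): D A B E C.
D: 0→15, due 25, lateness -10
A: 15→29, due 21, lateness 8
B: 29→40, due 22, lateness 18
E: 40→49, due 36, lateness 13
C: 49→54, due 30, lateness 24
Maximum = 24.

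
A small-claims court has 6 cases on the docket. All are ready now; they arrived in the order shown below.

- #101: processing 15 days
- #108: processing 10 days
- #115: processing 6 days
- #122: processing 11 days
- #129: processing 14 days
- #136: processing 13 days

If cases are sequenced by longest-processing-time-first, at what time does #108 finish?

LPT (decreasing processing time): #101 #129 #136 #122 #108 #115.
#101: 0→15
#129: 15→29
#136: 29→42
#122: 42→53
#108: 53→63

63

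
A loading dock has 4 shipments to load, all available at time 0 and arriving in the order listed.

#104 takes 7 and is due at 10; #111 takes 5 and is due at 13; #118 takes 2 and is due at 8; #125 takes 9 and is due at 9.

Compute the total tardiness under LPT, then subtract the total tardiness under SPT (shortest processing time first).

LPT (decreasing processing time): #125 #104 #111 #118.
#125: 0→9, due 9, tardiness 0
#104: 9→16, due 10, tardiness 6
#111: 16→21, due 13, tardiness 8
#118: 21→23, due 8, tardiness 15
Sum = 0+6+8+15 = 29.
SPT (increasing processing time): #118 #111 #104 #125.
#118: 0→2, due 8, tardiness 0
#111: 2→7, due 13, tardiness 0
#104: 7→14, due 10, tardiness 4
#125: 14→23, due 9, tardiness 14
Sum = 0+0+4+14 = 18.
Difference = 29 − 18 = 11.

11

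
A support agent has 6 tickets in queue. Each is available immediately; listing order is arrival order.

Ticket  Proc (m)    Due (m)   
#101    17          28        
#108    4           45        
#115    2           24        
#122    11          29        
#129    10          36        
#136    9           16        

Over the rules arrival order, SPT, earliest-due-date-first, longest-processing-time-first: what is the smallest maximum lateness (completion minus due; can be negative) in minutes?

13

FIFO (arrival order): #101 #108 #115 #122 #129 #136.
#101: 0→17, due 28, lateness -11
#108: 17→21, due 45, lateness -24
#115: 21→23, due 24, lateness -1
#122: 23→34, due 29, lateness 5
#129: 34→44, due 36, lateness 8
#136: 44→53, due 16, lateness 37
Maximum = 37.
SPT (increasing processing time): #115 #108 #136 #129 #122 #101.
#115: 0→2, due 24, lateness -22
#108: 2→6, due 45, lateness -39
#136: 6→15, due 16, lateness -1
#129: 15→25, due 36, lateness -11
#122: 25→36, due 29, lateness 7
#101: 36→53, due 28, lateness 25
Maximum = 25.
EDD (increasing due date): #136 #115 #101 #122 #129 #108.
#136: 0→9, due 16, lateness -7
#115: 9→11, due 24, lateness -13
#101: 11→28, due 28, lateness 0
#122: 28→39, due 29, lateness 10
#129: 39→49, due 36, lateness 13
#108: 49→53, due 45, lateness 8
Maximum = 13.
LPT (decreasing processing time): #101 #122 #129 #136 #108 #115.
#101: 0→17, due 28, lateness -11
#122: 17→28, due 29, lateness -1
#129: 28→38, due 36, lateness 2
#136: 38→47, due 16, lateness 31
#108: 47→51, due 45, lateness 6
#115: 51→53, due 24, lateness 29
Maximum = 31.
FIFO 37, SPT 25, EDD 13, LPT 31 → minimum 13.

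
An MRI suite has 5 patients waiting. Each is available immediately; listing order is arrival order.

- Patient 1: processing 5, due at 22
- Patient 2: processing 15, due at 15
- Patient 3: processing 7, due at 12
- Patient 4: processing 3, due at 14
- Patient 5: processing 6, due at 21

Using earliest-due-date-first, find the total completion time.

EDD (increasing due date): Patient 3 Patient 4 Patient 2 Patient 5 Patient 1.
Patient 3: 0→7
Patient 4: 7→10
Patient 2: 10→25
Patient 5: 25→31
Patient 1: 31→36
Sum = 7+10+25+31+36 = 109.

109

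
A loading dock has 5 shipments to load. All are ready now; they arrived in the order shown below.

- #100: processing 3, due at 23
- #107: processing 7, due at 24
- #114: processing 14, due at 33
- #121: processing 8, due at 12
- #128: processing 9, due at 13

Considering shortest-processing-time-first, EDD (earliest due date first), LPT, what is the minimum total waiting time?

58

SPT (increasing processing time): #100 #107 #121 #128 #114.
#100: waits 0, runs 0→3
#107: waits 3, runs 3→10
#121: waits 10, runs 10→18
#128: waits 18, runs 18→27
#114: waits 27, runs 27→41
Sum = 0+3+10+18+27 = 58.
EDD (increasing due date): #121 #128 #100 #107 #114.
#121: waits 0, runs 0→8
#128: waits 8, runs 8→17
#100: waits 17, runs 17→20
#107: waits 20, runs 20→27
#114: waits 27, runs 27→41
Sum = 0+8+17+20+27 = 72.
LPT (decreasing processing time): #114 #128 #121 #107 #100.
#114: waits 0, runs 0→14
#128: waits 14, runs 14→23
#121: waits 23, runs 23→31
#107: waits 31, runs 31→38
#100: waits 38, runs 38→41
Sum = 0+14+23+31+38 = 106.
SPT 58, EDD 72, LPT 106 → minimum 58.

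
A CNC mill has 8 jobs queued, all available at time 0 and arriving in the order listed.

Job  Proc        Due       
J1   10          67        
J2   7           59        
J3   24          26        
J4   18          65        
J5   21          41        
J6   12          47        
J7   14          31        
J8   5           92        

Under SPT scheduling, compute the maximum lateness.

85

SPT (increasing processing time): J8 J2 J1 J6 J7 J4 J5 J3.
J8: 0→5, due 92, lateness -87
J2: 5→12, due 59, lateness -47
J1: 12→22, due 67, lateness -45
J6: 22→34, due 47, lateness -13
J7: 34→48, due 31, lateness 17
J4: 48→66, due 65, lateness 1
J5: 66→87, due 41, lateness 46
J3: 87→111, due 26, lateness 85
Maximum = 85.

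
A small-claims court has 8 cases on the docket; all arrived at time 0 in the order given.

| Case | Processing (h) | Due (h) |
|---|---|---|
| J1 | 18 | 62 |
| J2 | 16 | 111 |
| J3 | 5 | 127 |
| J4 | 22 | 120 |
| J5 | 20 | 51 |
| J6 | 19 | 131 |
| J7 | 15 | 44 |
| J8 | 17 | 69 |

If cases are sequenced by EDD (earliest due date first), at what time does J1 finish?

53

EDD (increasing due date): J7 J5 J1 J8 J2 J4 J3 J6.
J7: 0→15
J5: 15→35
J1: 35→53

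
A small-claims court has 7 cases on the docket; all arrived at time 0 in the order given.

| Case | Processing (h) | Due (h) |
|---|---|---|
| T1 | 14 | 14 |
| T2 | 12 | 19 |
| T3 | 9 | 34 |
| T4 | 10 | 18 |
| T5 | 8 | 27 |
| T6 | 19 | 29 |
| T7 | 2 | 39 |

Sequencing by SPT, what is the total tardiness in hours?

SPT (increasing processing time): T7 T5 T3 T4 T2 T1 T6.
T7: 0→2, due 39, tardiness 0
T5: 2→10, due 27, tardiness 0
T3: 10→19, due 34, tardiness 0
T4: 19→29, due 18, tardiness 11
T2: 29→41, due 19, tardiness 22
T1: 41→55, due 14, tardiness 41
T6: 55→74, due 29, tardiness 45
Sum = 0+0+0+11+22+41+45 = 119.

119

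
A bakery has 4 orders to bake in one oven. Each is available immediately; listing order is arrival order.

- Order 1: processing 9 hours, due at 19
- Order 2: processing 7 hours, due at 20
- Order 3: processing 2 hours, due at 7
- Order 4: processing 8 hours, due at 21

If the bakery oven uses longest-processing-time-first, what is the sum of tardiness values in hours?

23

LPT (decreasing processing time): Order 1 Order 4 Order 2 Order 3.
Order 1: 0→9, due 19, tardiness 0
Order 4: 9→17, due 21, tardiness 0
Order 2: 17→24, due 20, tardiness 4
Order 3: 24→26, due 7, tardiness 19
Sum = 0+0+4+19 = 23.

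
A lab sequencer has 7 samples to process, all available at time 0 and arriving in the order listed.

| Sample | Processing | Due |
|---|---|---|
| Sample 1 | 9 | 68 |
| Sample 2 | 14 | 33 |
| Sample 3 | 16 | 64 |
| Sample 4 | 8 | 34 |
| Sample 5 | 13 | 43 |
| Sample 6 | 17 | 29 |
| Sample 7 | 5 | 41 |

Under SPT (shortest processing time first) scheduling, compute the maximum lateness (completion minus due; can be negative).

SPT (increasing processing time): Sample 7 Sample 4 Sample 1 Sample 5 Sample 2 Sample 3 Sample 6.
Sample 7: 0→5, due 41, lateness -36
Sample 4: 5→13, due 34, lateness -21
Sample 1: 13→22, due 68, lateness -46
Sample 5: 22→35, due 43, lateness -8
Sample 2: 35→49, due 33, lateness 16
Sample 3: 49→65, due 64, lateness 1
Sample 6: 65→82, due 29, lateness 53
Maximum = 53.

53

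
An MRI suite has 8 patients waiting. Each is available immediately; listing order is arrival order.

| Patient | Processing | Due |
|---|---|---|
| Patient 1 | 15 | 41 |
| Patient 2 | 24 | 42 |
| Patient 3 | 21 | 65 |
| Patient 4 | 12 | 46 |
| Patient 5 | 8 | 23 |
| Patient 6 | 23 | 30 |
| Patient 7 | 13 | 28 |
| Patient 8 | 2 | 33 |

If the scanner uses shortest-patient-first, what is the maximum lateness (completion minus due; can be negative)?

SPT (increasing processing time): Patient 8 Patient 5 Patient 4 Patient 7 Patient 1 Patient 3 Patient 6 Patient 2.
Patient 8: 0→2, due 33, lateness -31
Patient 5: 2→10, due 23, lateness -13
Patient 4: 10→22, due 46, lateness -24
Patient 7: 22→35, due 28, lateness 7
Patient 1: 35→50, due 41, lateness 9
Patient 3: 50→71, due 65, lateness 6
Patient 6: 71→94, due 30, lateness 64
Patient 2: 94→118, due 42, lateness 76
Maximum = 76.

76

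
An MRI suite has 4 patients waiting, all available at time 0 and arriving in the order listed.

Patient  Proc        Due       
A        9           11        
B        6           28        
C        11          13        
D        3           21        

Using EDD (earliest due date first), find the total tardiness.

10

EDD (increasing due date): A C D B.
A: 0→9, due 11, tardiness 0
C: 9→20, due 13, tardiness 7
D: 20→23, due 21, tardiness 2
B: 23→29, due 28, tardiness 1
Sum = 0+7+2+1 = 10.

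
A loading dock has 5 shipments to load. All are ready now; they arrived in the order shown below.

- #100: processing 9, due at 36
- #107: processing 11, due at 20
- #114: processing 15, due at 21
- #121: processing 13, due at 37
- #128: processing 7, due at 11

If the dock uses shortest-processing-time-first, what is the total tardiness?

SPT (increasing processing time): #128 #100 #107 #121 #114.
#128: 0→7, due 11, tardiness 0
#100: 7→16, due 36, tardiness 0
#107: 16→27, due 20, tardiness 7
#121: 27→40, due 37, tardiness 3
#114: 40→55, due 21, tardiness 34
Sum = 0+0+7+3+34 = 44.

44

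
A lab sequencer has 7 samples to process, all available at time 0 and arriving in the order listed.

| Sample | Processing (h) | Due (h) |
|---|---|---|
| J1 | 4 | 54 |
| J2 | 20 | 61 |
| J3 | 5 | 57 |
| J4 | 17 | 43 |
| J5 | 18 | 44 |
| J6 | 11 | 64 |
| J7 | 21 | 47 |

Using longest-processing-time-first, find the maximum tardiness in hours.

42

LPT (decreasing processing time): J7 J2 J5 J4 J6 J3 J1.
J7: 0→21, due 47, tardiness 0
J2: 21→41, due 61, tardiness 0
J5: 41→59, due 44, tardiness 15
J4: 59→76, due 43, tardiness 33
J6: 76→87, due 64, tardiness 23
J3: 87→92, due 57, tardiness 35
J1: 92→96, due 54, tardiness 42
Maximum = 42.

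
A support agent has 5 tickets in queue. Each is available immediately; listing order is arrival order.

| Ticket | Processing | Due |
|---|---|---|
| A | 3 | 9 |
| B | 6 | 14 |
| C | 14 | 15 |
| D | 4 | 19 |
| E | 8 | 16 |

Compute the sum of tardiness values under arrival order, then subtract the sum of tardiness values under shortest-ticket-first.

10

FIFO (arrival order): A B C D E.
A: 0→3, due 9, tardiness 0
B: 3→9, due 14, tardiness 0
C: 9→23, due 15, tardiness 8
D: 23→27, due 19, tardiness 8
E: 27→35, due 16, tardiness 19
Sum = 0+0+8+8+19 = 35.
SPT (increasing processing time): A D B E C.
A: 0→3, due 9, tardiness 0
D: 3→7, due 19, tardiness 0
B: 7→13, due 14, tardiness 0
E: 13→21, due 16, tardiness 5
C: 21→35, due 15, tardiness 20
Sum = 0+0+0+5+20 = 25.
Difference = 35 − 25 = 10.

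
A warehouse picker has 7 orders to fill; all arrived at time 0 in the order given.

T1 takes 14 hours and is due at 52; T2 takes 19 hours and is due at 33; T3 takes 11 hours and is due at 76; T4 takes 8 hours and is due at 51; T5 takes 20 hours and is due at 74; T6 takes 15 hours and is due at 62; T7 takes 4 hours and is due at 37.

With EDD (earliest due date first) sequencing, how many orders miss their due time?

2

EDD (increasing due date): T2 T7 T4 T1 T6 T5 T3.
T2: 0→19, due 33, tardiness 0
T7: 19→23, due 37, tardiness 0
T4: 23→31, due 51, tardiness 0
T1: 31→45, due 52, tardiness 0
T6: 45→60, due 62, tardiness 0
T5: 60→80, due 74, tardiness 6
T3: 80→91, due 76, tardiness 15
Late orders: 2.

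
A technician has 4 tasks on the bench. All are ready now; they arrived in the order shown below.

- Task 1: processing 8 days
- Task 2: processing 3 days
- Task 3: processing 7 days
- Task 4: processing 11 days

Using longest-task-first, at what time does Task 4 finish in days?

LPT (decreasing processing time): Task 4 Task 1 Task 3 Task 2.
Task 4: 0→11

11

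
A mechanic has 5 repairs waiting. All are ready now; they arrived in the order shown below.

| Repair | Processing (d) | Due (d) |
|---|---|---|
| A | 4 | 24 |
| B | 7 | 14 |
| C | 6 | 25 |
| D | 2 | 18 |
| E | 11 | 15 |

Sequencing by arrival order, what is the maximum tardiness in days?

FIFO (arrival order): A B C D E.
A: 0→4, due 24, tardiness 0
B: 4→11, due 14, tardiness 0
C: 11→17, due 25, tardiness 0
D: 17→19, due 18, tardiness 1
E: 19→30, due 15, tardiness 15
Maximum = 15.

15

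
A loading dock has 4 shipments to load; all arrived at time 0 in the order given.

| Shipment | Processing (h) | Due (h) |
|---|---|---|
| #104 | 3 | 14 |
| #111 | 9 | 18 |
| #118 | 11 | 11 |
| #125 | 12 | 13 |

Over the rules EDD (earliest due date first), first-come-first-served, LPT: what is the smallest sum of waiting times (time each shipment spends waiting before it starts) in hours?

38

EDD (increasing due date): #118 #125 #104 #111.
#118: waits 0, runs 0→11
#125: waits 11, runs 11→23
#104: waits 23, runs 23→26
#111: waits 26, runs 26→35
Sum = 0+11+23+26 = 60.
FIFO (arrival order): #104 #111 #118 #125.
#104: waits 0, runs 0→3
#111: waits 3, runs 3→12
#118: waits 12, runs 12→23
#125: waits 23, runs 23→35
Sum = 0+3+12+23 = 38.
LPT (decreasing processing time): #125 #118 #111 #104.
#125: waits 0, runs 0→12
#118: waits 12, runs 12→23
#111: waits 23, runs 23→32
#104: waits 32, runs 32→35
Sum = 0+12+23+32 = 67.
EDD 60, FIFO 38, LPT 67 → minimum 38.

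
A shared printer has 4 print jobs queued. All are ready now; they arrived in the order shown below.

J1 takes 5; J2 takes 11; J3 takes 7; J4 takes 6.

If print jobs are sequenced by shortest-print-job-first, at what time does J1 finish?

SPT (increasing processing time): J1 J4 J3 J2.
J1: 0→5

5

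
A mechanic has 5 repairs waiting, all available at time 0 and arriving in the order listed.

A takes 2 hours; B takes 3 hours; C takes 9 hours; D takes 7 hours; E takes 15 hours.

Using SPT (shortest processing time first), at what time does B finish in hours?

SPT (increasing processing time): A B D C E.
A: 0→2
B: 2→5

5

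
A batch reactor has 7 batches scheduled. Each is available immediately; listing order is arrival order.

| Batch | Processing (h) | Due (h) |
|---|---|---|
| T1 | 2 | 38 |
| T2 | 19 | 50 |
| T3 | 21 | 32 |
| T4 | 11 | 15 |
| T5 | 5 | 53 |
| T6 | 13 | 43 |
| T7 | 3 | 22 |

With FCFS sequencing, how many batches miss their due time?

FIFO (arrival order): T1 T2 T3 T4 T5 T6 T7.
T1: 0→2, due 38, tardiness 0
T2: 2→21, due 50, tardiness 0
T3: 21→42, due 32, tardiness 10
T4: 42→53, due 15, tardiness 38
T5: 53→58, due 53, tardiness 5
T6: 58→71, due 43, tardiness 28
T7: 71→74, due 22, tardiness 52
Late batches: 5.

5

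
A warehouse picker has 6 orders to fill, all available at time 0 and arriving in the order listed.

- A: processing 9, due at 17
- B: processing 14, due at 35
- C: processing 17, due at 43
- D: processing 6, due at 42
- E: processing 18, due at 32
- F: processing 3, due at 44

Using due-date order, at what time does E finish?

27

EDD (increasing due date): A E B D C F.
A: 0→9
E: 9→27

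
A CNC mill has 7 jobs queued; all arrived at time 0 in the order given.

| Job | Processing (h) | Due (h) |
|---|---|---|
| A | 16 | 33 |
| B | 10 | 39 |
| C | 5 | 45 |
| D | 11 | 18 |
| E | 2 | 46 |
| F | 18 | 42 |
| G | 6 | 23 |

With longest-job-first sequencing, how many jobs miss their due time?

LPT (decreasing processing time): F A D B G C E.
F: 0→18, due 42, tardiness 0
A: 18→34, due 33, tardiness 1
D: 34→45, due 18, tardiness 27
B: 45→55, due 39, tardiness 16
G: 55→61, due 23, tardiness 38
C: 61→66, due 45, tardiness 21
E: 66→68, due 46, tardiness 22
Late jobs: 6.

6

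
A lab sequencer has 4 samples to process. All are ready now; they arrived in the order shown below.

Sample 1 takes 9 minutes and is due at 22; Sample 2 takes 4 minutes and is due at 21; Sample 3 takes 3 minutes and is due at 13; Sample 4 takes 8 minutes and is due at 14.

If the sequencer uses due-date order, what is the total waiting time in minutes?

29

EDD (increasing due date): Sample 3 Sample 4 Sample 2 Sample 1.
Sample 3: waits 0, runs 0→3
Sample 4: waits 3, runs 3→11
Sample 2: waits 11, runs 11→15
Sample 1: waits 15, runs 15→24
Sum = 0+3+11+15 = 29.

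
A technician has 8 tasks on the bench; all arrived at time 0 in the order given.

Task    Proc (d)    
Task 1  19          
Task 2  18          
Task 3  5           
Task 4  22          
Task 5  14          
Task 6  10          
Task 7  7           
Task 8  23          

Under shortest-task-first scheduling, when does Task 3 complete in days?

5

SPT (increasing processing time): Task 3 Task 7 Task 6 Task 5 Task 2 Task 1 Task 4 Task 8.
Task 3: 0→5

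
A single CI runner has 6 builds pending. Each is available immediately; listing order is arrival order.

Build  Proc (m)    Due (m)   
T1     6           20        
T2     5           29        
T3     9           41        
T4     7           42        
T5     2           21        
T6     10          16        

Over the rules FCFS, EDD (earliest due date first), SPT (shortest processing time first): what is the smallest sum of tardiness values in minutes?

0

FIFO (arrival order): T1 T2 T3 T4 T5 T6.
T1: 0→6, due 20, tardiness 0
T2: 6→11, due 29, tardiness 0
T3: 11→20, due 41, tardiness 0
T4: 20→27, due 42, tardiness 0
T5: 27→29, due 21, tardiness 8
T6: 29→39, due 16, tardiness 23
Sum = 0+0+0+0+8+23 = 31.
EDD (increasing due date): T6 T1 T5 T2 T3 T4.
T6: 0→10, due 16, tardiness 0
T1: 10→16, due 20, tardiness 0
T5: 16→18, due 21, tardiness 0
T2: 18→23, due 29, tardiness 0
T3: 23→32, due 41, tardiness 0
T4: 32→39, due 42, tardiness 0
Sum = 0+0+0+0+0+0 = 0.
SPT (increasing processing time): T5 T2 T1 T4 T3 T6.
T5: 0→2, due 21, tardiness 0
T2: 2→7, due 29, tardiness 0
T1: 7→13, due 20, tardiness 0
T4: 13→20, due 42, tardiness 0
T3: 20→29, due 41, tardiness 0
T6: 29→39, due 16, tardiness 23
Sum = 0+0+0+0+0+23 = 23.
FIFO 31, EDD 0, SPT 23 → minimum 0.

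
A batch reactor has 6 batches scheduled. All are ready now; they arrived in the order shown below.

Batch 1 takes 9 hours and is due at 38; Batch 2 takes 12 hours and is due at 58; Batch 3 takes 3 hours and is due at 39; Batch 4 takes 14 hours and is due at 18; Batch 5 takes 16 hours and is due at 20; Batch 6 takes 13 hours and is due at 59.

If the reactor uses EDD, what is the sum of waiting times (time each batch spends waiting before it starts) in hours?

EDD (increasing due date): Batch 4 Batch 5 Batch 1 Batch 3 Batch 2 Batch 6.
Batch 4: waits 0, runs 0→14
Batch 5: waits 14, runs 14→30
Batch 1: waits 30, runs 30→39
Batch 3: waits 39, runs 39→42
Batch 2: waits 42, runs 42→54
Batch 6: waits 54, runs 54→67
Sum = 0+14+30+39+42+54 = 179.

179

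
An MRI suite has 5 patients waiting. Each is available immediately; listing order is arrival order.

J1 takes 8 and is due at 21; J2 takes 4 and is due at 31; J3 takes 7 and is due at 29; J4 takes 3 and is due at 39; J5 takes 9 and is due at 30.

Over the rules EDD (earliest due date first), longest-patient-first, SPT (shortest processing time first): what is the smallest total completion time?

EDD (increasing due date): J1 J3 J5 J2 J4.
J1: 0→8
J3: 8→15
J5: 15→24
J2: 24→28
J4: 28→31
Sum = 8+15+24+28+31 = 106.
LPT (decreasing processing time): J5 J1 J3 J2 J4.
J5: 0→9
J1: 9→17
J3: 17→24
J2: 24→28
J4: 28→31
Sum = 9+17+24+28+31 = 109.
SPT (increasing processing time): J4 J2 J3 J1 J5.
J4: 0→3
J2: 3→7
J3: 7→14
J1: 14→22
J5: 22→31
Sum = 3+7+14+22+31 = 77.
EDD 106, LPT 109, SPT 77 → minimum 77.

77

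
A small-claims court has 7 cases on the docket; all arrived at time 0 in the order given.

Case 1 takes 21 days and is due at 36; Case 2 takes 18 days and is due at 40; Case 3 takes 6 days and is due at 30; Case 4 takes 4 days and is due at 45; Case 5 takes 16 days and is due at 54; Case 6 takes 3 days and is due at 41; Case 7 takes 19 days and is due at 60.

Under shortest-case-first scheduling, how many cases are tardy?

3

SPT (increasing processing time): Case 6 Case 4 Case 3 Case 5 Case 2 Case 7 Case 1.
Case 6: 0→3, due 41, tardiness 0
Case 4: 3→7, due 45, tardiness 0
Case 3: 7→13, due 30, tardiness 0
Case 5: 13→29, due 54, tardiness 0
Case 2: 29→47, due 40, tardiness 7
Case 7: 47→66, due 60, tardiness 6
Case 1: 66→87, due 36, tardiness 51
Late cases: 3.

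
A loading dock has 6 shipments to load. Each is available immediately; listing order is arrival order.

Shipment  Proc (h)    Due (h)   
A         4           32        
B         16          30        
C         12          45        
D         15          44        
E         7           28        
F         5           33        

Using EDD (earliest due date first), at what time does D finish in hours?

EDD (increasing due date): E B A F D C.
E: 0→7
B: 7→23
A: 23→27
F: 27→32
D: 32→47

47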